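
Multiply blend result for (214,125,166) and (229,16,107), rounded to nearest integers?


Multiply: C = A×B/255, rounded to nearest integer
R: 214×229/255 = 49006/255 ≈ 192.180 → 192
G: 125×16/255 = 2000/255 ≈ 7.843 → 8
B: 166×107/255 = 17762/255 ≈ 69.655 → 70
= RGB(192, 8, 70)


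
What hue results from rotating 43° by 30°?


New hue = (H + rotation) mod 360
New hue = (43 + 30) mod 360
= 73 mod 360
= 73°


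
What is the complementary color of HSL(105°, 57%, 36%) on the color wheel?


Complement = opposite side of color wheel = hue + 180°
H' = (105 + 180) mod 360 = 285°
S and L unchanged.
= HSL(285°, 57%, 36%)


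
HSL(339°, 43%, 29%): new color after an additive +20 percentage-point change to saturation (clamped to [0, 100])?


Original S = 43%
Adjustment = +20 percentage points
New S = 43 + (20) = 63
Clamp to [0, 100] → 63
= HSL(339°, 63%, 29%)


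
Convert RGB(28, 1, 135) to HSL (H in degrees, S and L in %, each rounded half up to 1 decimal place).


Normalize: R'=28/255≈0.1098, G'=1/255≈0.0039, B'=135/255≈0.5294
Max=135/255, Min=1/255, Δ=Max-Min=134/255
L = (Max+Min)/2 = (135+1)/510 = 136/510 = 0.26666… → L = 26.7%
L ≤ 0.5 → S = Δ/(Max+Min) = 134/(135+1) = 134/136 = 0.98529… → S = 98.5%
(the 1/255 factors cancel in S and H, so raw channel differences can be used)
Max is B' → H = 60 × ((R-G)/Δ + 4) = 60 × ((28-1)/134 + 4)
  27/134 + 4 = 0.2014… + 4 = 4.2014…
  H = 60 × 4.2014… = 252.089…° → H = 252.1°
= HSL(252.1°, 98.5%, 26.7%)


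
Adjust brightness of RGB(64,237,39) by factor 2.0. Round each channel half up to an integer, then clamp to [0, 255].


Multiply each channel by 2.0, round half up, clamp to [0, 255]
R: 64×2.0 = 128
G: 237×2.0 = 474 → clamp → 255
B: 39×2.0 = 78
= RGB(128, 255, 78)


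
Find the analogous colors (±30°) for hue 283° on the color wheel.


Base hue: 283°
Left analog: (283 - 30) mod 360 = 253°
Right analog: (283 + 30) mod 360 = 313°
Analogous hues = 253° and 313°


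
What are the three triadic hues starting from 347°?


Triadic: equally spaced at 120° intervals
H1 = 347°
H2 = (347 + 120) mod 360 = 107°
H3 = (347 + 240) mod 360 = 227°
Triadic = 347°, 107°, 227°


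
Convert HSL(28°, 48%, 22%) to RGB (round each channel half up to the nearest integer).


H=28°, S=0.48, L=0.22
C = (1-|2L-1|)×S = (1-|-0.56|)×0.48 = 0.2112
H' = H/60 = 28/60 ≈ 0.4667; X = C×(1-|H' mod 2 - 1|) = 0.09856
m = L - C/2 = 0.22 - 0.1056 = 0.1144
Sector ⌊H'⌋ = 0 → (R',G',B') = (0.2112, 0.09856, 0.0)
RGB = ((R'+m)×255, (G'+m)×255, (B'+m)×255) = (83.028, 54.3048, 29.172)
Round half up → RGB(83, 54, 29)


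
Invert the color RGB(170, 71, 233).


Invert: (255-R, 255-G, 255-B)
R: 255-170 = 85
G: 255-71 = 184
B: 255-233 = 22
= RGB(85, 184, 22)


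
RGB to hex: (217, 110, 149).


R = 217 → D9 (hex)
G = 110 → 6E (hex)
B = 149 → 95 (hex)
Hex = #D96E95


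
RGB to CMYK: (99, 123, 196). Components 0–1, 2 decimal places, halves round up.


R'=99/255≈0.3882, G'=123/255≈0.4824, B'=196/255≈0.7686
K = 1 - max(R',G',B') = 1 - 196/255 = 59/255 = 0.23137… → 0.23
(1-R'-K)/(1-K) simplifies to (max-R)/max with max = 196:
C = (196-99)/196 = 97/196 = 0.49489… → 0.49
M = (196-123)/196 = 73/196 = 0.37244… → 0.37
Y = (196-196)/196 = 0/196 = 0 → 0.00
= CMYK(0.49, 0.37, 0.00, 0.23)


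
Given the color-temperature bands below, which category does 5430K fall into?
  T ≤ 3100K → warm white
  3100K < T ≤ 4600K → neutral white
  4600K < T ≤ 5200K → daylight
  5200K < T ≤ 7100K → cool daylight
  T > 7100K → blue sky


Temperature: 5430K
5200K < 5430K ≤ 7100K → cool daylight
Classification: cool daylight


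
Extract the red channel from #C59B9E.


Color: #C59B9E
R = C5 = 197
G = 9B = 155
B = 9E = 158
Red = 197


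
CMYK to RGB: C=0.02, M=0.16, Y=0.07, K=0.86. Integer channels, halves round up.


R = 255 × (1-C) × (1-K) = 255 × 0.98 × 0.14 = 34.986 → 35
G = 255 × (1-M) × (1-K) = 255 × 0.84 × 0.14 = 29.988 → 30
B = 255 × (1-Y) × (1-K) = 255 × 0.93 × 0.14 = 33.201 → 33
= RGB(35, 30, 33)


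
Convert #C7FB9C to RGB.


C7 → 199 (R)
FB → 251 (G)
9C → 156 (B)
= RGB(199, 251, 156)


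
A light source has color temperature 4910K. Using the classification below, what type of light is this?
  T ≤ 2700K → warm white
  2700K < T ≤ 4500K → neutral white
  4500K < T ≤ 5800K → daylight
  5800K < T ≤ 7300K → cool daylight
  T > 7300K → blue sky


Temperature: 4910K
4500K < 4910K ≤ 5800K → daylight
Classification: daylight


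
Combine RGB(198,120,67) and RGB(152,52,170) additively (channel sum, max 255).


Additive: each channel = min(255, C₁+C₂)
R: 198+152 = 350 → 255
G: 120+52 = 172 → 172
B: 67+170 = 237 → 237
= RGB(255, 172, 237)


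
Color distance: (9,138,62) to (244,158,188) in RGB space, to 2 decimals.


d = √[(R₁-R₂)² + (G₁-G₂)² + (B₁-B₂)²]
d = √[(9-244)² + (138-158)² + (62-188)²]
d = √[55225 + 400 + 15876]
d = √71501
d ≈ 267.40


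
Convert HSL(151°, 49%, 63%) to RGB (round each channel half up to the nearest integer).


H=151°, S=0.49, L=0.63
C = (1-|2L-1|)×S = (1-|0.26|)×0.49 = 0.3626
H' = H/60 = 151/60 ≈ 2.5167; X = C×(1-|H' mod 2 - 1|) ≈ 0.1873
m = L - C/2 = 0.63 - 0.1813 = 0.4487
Sector ⌊H'⌋ = 2 → (R',G',B') = (0.0, 0.3626, ≈0.1873)
RGB = ((R'+m)×255, (G'+m)×255, (B'+m)×255) = (114.4185, 206.8815, 162.19105)
Round half up → RGB(114, 207, 162)


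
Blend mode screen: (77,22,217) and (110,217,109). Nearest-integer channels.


Screen: C = 255 - (255-A)×(255-B)/255, rounded to nearest integer
R: 255 - (255-77)×(255-110)/255 = 255 - 25810/255 ≈ 255 - 101.216 = 153.784 → 154
G: 255 - (255-22)×(255-217)/255 = 255 - 8854/255 ≈ 255 - 34.722 = 220.278 → 220
B: 255 - (255-217)×(255-109)/255 = 255 - 5548/255 ≈ 255 - 21.757 = 233.243 → 233
= RGB(154, 220, 233)


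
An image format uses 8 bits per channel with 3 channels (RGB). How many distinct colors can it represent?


Total bits = 8 bits/channel × 3 channels = 24 bits
Distinct colors = 2^24
= 16,777,216 colors


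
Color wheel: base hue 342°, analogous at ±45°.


Base hue: 342°
Left analog: (342 - 45) mod 360 = 297°
Right analog: (342 + 45) mod 360 = 27°
Analogous hues = 297° and 27°


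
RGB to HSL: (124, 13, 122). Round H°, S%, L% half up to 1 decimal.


Normalize: R'=124/255≈0.4863, G'=13/255≈0.0510, B'=122/255≈0.4784
Max=124/255, Min=13/255, Δ=Max-Min=111/255
L = (Max+Min)/2 = (124+13)/510 = 137/510 = 0.26862… → L = 26.9%
L ≤ 0.5 → S = Δ/(Max+Min) = 111/(124+13) = 111/137 = 0.81021… → S = 81.0%
(the 1/255 factors cancel in S and H, so raw channel differences can be used)
Max is R' → H = 60 × (((G-B)/Δ) mod 6) = 60 × (((13-122)/111) mod 6)
  (-109)/111 = -0.9819…; negative, so add 6 → 5.0180…
  H = 60 × 5.0180… = 301.081…° → H = 301.1°
= HSL(301.1°, 81.0%, 26.9%)


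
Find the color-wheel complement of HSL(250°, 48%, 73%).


Complement = opposite side of color wheel = hue + 180°
H' = (250 + 180) mod 360 = 70°
S and L unchanged.
= HSL(70°, 48%, 73%)


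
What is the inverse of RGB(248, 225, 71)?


Invert: (255-R, 255-G, 255-B)
R: 255-248 = 7
G: 255-225 = 30
B: 255-71 = 184
= RGB(7, 30, 184)


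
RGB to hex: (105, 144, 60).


R = 105 → 69 (hex)
G = 144 → 90 (hex)
B = 60 → 3C (hex)
Hex = #69903C


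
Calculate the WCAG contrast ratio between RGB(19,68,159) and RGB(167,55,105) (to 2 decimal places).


Linearize each sRGB channel c=v/255: c/12.92 if c ≤ 0.04045 else ((c+0.055)/1.055)^2.4
L = 0.2126×R_lin + 0.7152×G_lin + 0.0722×B_lin
Color 1 (19,68,159):
  R=19: 19/255≈0.0745 > 0.04045 → ((0.0745+0.055)/1.055)^2.4 ≈ 0.00651
  G=68: 68/255≈0.2667 > 0.04045 → ((0.2667+0.055)/1.055)^2.4 ≈ 0.05781
  B=159: 159/255≈0.6235 > 0.04045 → ((0.6235+0.055)/1.055)^2.4 ≈ 0.34670
  L1 = 0.2126×0.00651 + 0.7152×0.05781 + 0.0722×0.34670 ≈ 0.06776
Color 2 (167,55,105):
  R=167: 167/255≈0.6549 > 0.04045 → ((0.6549+0.055)/1.055)^2.4 ≈ 0.38643
  G=55: 55/255≈0.2157 > 0.04045 → ((0.2157+0.055)/1.055)^2.4 ≈ 0.03820
  B=105: 105/255≈0.4118 > 0.04045 → ((0.4118+0.055)/1.055)^2.4 ≈ 0.14126
  L2 = 0.2126×0.38643 + 0.7152×0.03820 + 0.0722×0.14126 ≈ 0.11968
Lighter = 0.11968, Darker = 0.06776
Ratio = (L_lighter + 0.05) / (L_darker + 0.05)
Ratio = (0.11968 + 0.05) / (0.06776 + 0.05) = 0.16968 / 0.11776 ≈ 1.4409
Ratio ≈ 1.44:1


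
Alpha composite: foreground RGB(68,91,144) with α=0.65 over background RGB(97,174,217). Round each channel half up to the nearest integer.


C = α×F + (1-α)×B, with 1-α = 0.35
R: 0.65×68 + 0.35×97 = 44.20 + 33.95 = 78.15 → 78
G: 0.65×91 + 0.35×174 = 59.15 + 60.90 = 120.05 → 120
B: 0.65×144 + 0.35×217 = 93.60 + 75.95 = 169.55 → 170
= RGB(78, 120, 170)


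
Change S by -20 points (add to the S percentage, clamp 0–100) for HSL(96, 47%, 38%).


Original S = 47%
Adjustment = -20 percentage points
New S = 47 + (-20) = 27
Clamp to [0, 100] → 27
= HSL(96°, 27%, 38%)


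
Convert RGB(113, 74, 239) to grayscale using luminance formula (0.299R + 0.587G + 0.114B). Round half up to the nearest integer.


Gray = 0.299×R + 0.587×G + 0.114×B
Gray = 0.299×113 + 0.587×74 + 0.114×239
Gray = 33.787 + 43.438 + 27.246
Gray = 104.471 → round half up → 104
Gray = 104


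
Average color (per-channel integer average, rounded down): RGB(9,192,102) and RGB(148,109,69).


Midpoint: each channel = ⌊(C₁+C₂)/2⌋
R: ⌊(9+148)/2⌋ = 78
G: ⌊(192+109)/2⌋ = 150
B: ⌊(102+69)/2⌋ = 85
= RGB(78, 150, 85)


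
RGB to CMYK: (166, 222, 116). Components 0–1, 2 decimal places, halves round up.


R'=166/255≈0.6510, G'=222/255≈0.8706, B'=116/255≈0.4549
K = 1 - max(R',G',B') = 1 - 222/255 = 33/255 = 0.12941… → 0.13
(1-R'-K)/(1-K) simplifies to (max-R)/max with max = 222:
C = (222-166)/222 = 56/222 = 0.25225… → 0.25
M = (222-222)/222 = 0/222 = 0 → 0.00
Y = (222-116)/222 = 106/222 = 0.47747… → 0.48
= CMYK(0.25, 0.00, 0.48, 0.13)


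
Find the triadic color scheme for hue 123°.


Triadic: equally spaced at 120° intervals
H1 = 123°
H2 = (123 + 120) mod 360 = 243°
H3 = (123 + 240) mod 360 = 3°
Triadic = 123°, 243°, 3°


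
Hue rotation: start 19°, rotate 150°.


New hue = (H + rotation) mod 360
New hue = (19 + 150) mod 360
= 169 mod 360
= 169°


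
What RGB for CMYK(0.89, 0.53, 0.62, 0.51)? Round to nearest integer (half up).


R = 255 × (1-C) × (1-K) = 255 × 0.11 × 0.49 = 13.7445 → 14
G = 255 × (1-M) × (1-K) = 255 × 0.47 × 0.49 = 58.7265 → 59
B = 255 × (1-Y) × (1-K) = 255 × 0.38 × 0.49 = 47.481 → 47
= RGB(14, 59, 47)


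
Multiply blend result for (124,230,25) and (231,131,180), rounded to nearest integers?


Multiply: C = A×B/255, rounded to nearest integer
R: 124×231/255 = 28644/255 ≈ 112.329 → 112
G: 230×131/255 = 30130/255 ≈ 118.157 → 118
B: 25×180/255 = 4500/255 ≈ 17.647 → 18
= RGB(112, 118, 18)


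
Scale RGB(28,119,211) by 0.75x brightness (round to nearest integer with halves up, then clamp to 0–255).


Multiply each channel by 0.75, round half up, clamp to [0, 255]
R: 28×0.75 = 21
G: 119×0.75 = 89.25 → round → 89
B: 211×0.75 = 158.25 → round → 158
= RGB(21, 89, 158)


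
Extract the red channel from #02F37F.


Color: #02F37F
R = 02 = 2
G = F3 = 243
B = 7F = 127
Red = 2


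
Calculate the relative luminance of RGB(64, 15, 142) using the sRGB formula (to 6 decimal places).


Linearize each channel (sRGB transfer function): c = v/255; c_lin = c/12.92 if c ≤ 0.04045, else ((c+0.055)/1.055)^2.4
  R: 64/255 ≈ 0.250980 > 0.04045 → ((0.250980+0.055)/1.055)^2.4 ≈ 0.051269
  G: 15/255 ≈ 0.058824 > 0.04045 → ((0.058824+0.055)/1.055)^2.4 ≈ 0.004777
  B: 142/255 ≈ 0.556863 > 0.04045 → ((0.556863+0.055)/1.055)^2.4 ≈ 0.270498
R_lin = 0.051269, G_lin = 0.004777, B_lin = 0.270498
L = 0.2126×R + 0.7152×G + 0.0722×B
L = 0.2126×0.051269 + 0.7152×0.004777 + 0.0722×0.270498
L ≈ 0.033846


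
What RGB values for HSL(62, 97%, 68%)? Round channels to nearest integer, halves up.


H=62°, S=0.97, L=0.68
C = (1-|2L-1|)×S = (1-|0.36|)×0.97 = 0.6208
H' = H/60 = 62/60 ≈ 1.0333; X = C×(1-|H' mod 2 - 1|) ≈ 0.6001
m = L - C/2 = 0.68 - 0.3104 = 0.3696
Sector ⌊H'⌋ = 1 → (R',G',B') = (≈0.6001, 0.6208, 0.0)
RGB = ((R'+m)×255, (G'+m)×255, (B'+m)×255) = (247.2752, 252.552, 94.248)
Round half up → RGB(247, 253, 94)


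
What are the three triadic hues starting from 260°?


Triadic: equally spaced at 120° intervals
H1 = 260°
H2 = (260 + 120) mod 360 = 20°
H3 = (260 + 240) mod 360 = 140°
Triadic = 260°, 20°, 140°


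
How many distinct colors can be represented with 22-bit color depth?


Colors = 2^bits = 2^22
= 4,194,304 colors


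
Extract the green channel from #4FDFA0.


Color: #4FDFA0
R = 4F = 79
G = DF = 223
B = A0 = 160
Green = 223


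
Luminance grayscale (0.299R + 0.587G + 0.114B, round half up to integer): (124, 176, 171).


Gray = 0.299×R + 0.587×G + 0.114×B
Gray = 0.299×124 + 0.587×176 + 0.114×171
Gray = 37.076 + 103.312 + 19.494
Gray = 159.882 → round half up → 160
Gray = 160


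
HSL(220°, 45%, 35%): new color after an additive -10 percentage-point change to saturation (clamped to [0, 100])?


Original S = 45%
Adjustment = -10 percentage points
New S = 45 + (-10) = 35
Clamp to [0, 100] → 35
= HSL(220°, 35%, 35%)


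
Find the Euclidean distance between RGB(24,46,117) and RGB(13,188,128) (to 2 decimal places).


d = √[(R₁-R₂)² + (G₁-G₂)² + (B₁-B₂)²]
d = √[(24-13)² + (46-188)² + (117-128)²]
d = √[121 + 20164 + 121]
d = √20406
d ≈ 142.85


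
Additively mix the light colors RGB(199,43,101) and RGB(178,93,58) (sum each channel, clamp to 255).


Additive: each channel = min(255, C₁+C₂)
R: 199+178 = 377 → 255
G: 43+93 = 136 → 136
B: 101+58 = 159 → 159
= RGB(255, 136, 159)


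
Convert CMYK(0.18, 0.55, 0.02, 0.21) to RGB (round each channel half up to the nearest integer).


R = 255 × (1-C) × (1-K) = 255 × 0.82 × 0.79 = 165.189 → 165
G = 255 × (1-M) × (1-K) = 255 × 0.45 × 0.79 = 90.6525 → 91
B = 255 × (1-Y) × (1-K) = 255 × 0.98 × 0.79 = 197.421 → 197
= RGB(165, 91, 197)


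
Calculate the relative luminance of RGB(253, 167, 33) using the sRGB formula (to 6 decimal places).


Linearize each channel (sRGB transfer function): c = v/255; c_lin = c/12.92 if c ≤ 0.04045, else ((c+0.055)/1.055)^2.4
  R: 253/255 ≈ 0.992157 > 0.04045 → ((0.992157+0.055)/1.055)^2.4 ≈ 0.982251
  G: 167/255 ≈ 0.654902 > 0.04045 → ((0.654902+0.055)/1.055)^2.4 ≈ 0.386429
  B: 33/255 ≈ 0.129412 > 0.04045 → ((0.129412+0.055)/1.055)^2.4 ≈ 0.015209
R_lin = 0.982251, G_lin = 0.386429, B_lin = 0.015209
L = 0.2126×R + 0.7152×G + 0.0722×B
L = 0.2126×0.982251 + 0.7152×0.386429 + 0.0722×0.015209
L ≈ 0.486299


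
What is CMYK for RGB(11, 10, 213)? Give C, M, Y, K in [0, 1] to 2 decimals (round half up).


R'=11/255≈0.0431, G'=10/255≈0.0392, B'=213/255≈0.8353
K = 1 - max(R',G',B') = 1 - 213/255 = 42/255 = 0.16470… → 0.16
(1-R'-K)/(1-K) simplifies to (max-R)/max with max = 213:
C = (213-11)/213 = 202/213 = 0.94835… → 0.95
M = (213-10)/213 = 203/213 = 0.95305… → 0.95
Y = (213-213)/213 = 0/213 = 0 → 0.00
= CMYK(0.95, 0.95, 0.00, 0.16)


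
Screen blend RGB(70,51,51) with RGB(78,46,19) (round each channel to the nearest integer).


Screen: C = 255 - (255-A)×(255-B)/255, rounded to nearest integer
R: 255 - (255-70)×(255-78)/255 = 255 - 32745/255 ≈ 255 - 128.412 = 126.588 → 127
G: 255 - (255-51)×(255-46)/255 = 255 - 42636/255 ≈ 255 - 167.200 = 87.800 → 88
B: 255 - (255-51)×(255-19)/255 = 255 - 48144/255 ≈ 255 - 188.800 = 66.200 → 66
= RGB(127, 88, 66)


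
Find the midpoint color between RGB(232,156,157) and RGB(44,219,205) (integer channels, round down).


Midpoint: each channel = ⌊(C₁+C₂)/2⌋
R: ⌊(232+44)/2⌋ = 138
G: ⌊(156+219)/2⌋ = 187
B: ⌊(157+205)/2⌋ = 181
= RGB(138, 187, 181)


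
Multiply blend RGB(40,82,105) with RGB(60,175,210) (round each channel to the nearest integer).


Multiply: C = A×B/255, rounded to nearest integer
R: 40×60/255 = 2400/255 ≈ 9.412 → 9
G: 82×175/255 = 14350/255 ≈ 56.275 → 56
B: 105×210/255 = 22050/255 ≈ 86.471 → 86
= RGB(9, 56, 86)


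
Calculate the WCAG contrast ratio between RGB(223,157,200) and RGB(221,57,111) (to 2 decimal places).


Linearize each sRGB channel c=v/255: c/12.92 if c ≤ 0.04045 else ((c+0.055)/1.055)^2.4
L = 0.2126×R_lin + 0.7152×G_lin + 0.0722×B_lin
Color 1 (223,157,200):
  R=223: 223/255≈0.8745 > 0.04045 → ((0.8745+0.055)/1.055)^2.4 ≈ 0.73791
  G=157: 157/255≈0.6157 > 0.04045 → ((0.6157+0.055)/1.055)^2.4 ≈ 0.33716
  B=200: 200/255≈0.7843 > 0.04045 → ((0.7843+0.055)/1.055)^2.4 ≈ 0.57758
  L1 = 0.2126×0.73791 + 0.7152×0.33716 + 0.0722×0.57758 ≈ 0.43972
Color 2 (221,57,111):
  R=221: 221/255≈0.8667 > 0.04045 → ((0.8667+0.055)/1.055)^2.4 ≈ 0.72306
  G=57: 57/255≈0.2235 > 0.04045 → ((0.2235+0.055)/1.055)^2.4 ≈ 0.04092
  B=111: 111/255≈0.4353 > 0.04045 → ((0.4353+0.055)/1.055)^2.4 ≈ 0.15896
  L2 = 0.2126×0.72306 + 0.7152×0.04092 + 0.0722×0.15896 ≈ 0.19446
Lighter = 0.43972, Darker = 0.19446
Ratio = (L_lighter + 0.05) / (L_darker + 0.05)
Ratio = (0.43972 + 0.05) / (0.19446 + 0.05) = 0.48972 / 0.24446 ≈ 2.0033
Ratio ≈ 2.00:1


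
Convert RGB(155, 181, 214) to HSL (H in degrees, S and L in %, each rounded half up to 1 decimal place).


Normalize: R'=155/255≈0.6078, G'=181/255≈0.7098, B'=214/255≈0.8392
Max=214/255, Min=155/255, Δ=Max-Min=59/255
L = (Max+Min)/2 = (214+155)/510 = 369/510 = 0.72352… → L = 72.4%
L > 0.5 → S = Δ/(2-Max-Min) = 59/(510-214-155) = 59/141 = 0.41843… → S = 41.8%
(the 1/255 factors cancel in S and H, so raw channel differences can be used)
Max is B' → H = 60 × ((R-G)/Δ + 4) = 60 × ((155-181)/59 + 4)
  -26/59 + 4 = -0.4406… + 4 = 3.5593…
  H = 60 × 3.5593… = 213.559…° → H = 213.6°
= HSL(213.6°, 41.8%, 72.4%)


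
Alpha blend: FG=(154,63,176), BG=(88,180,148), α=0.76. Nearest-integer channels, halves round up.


C = α×F + (1-α)×B, with 1-α = 0.24
R: 0.76×154 + 0.24×88 = 117.04 + 21.12 = 138.16 → 138
G: 0.76×63 + 0.24×180 = 47.88 + 43.20 = 91.08 → 91
B: 0.76×176 + 0.24×148 = 133.76 + 35.52 = 169.28 → 169
= RGB(138, 91, 169)


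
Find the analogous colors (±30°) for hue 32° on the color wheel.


Base hue: 32°
Left analog: (32 - 30) mod 360 = 2°
Right analog: (32 + 30) mod 360 = 62°
Analogous hues = 2° and 62°


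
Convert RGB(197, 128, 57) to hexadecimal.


R = 197 → C5 (hex)
G = 128 → 80 (hex)
B = 57 → 39 (hex)
Hex = #C58039


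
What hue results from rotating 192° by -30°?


New hue = (H + rotation) mod 360
New hue = (192 -30) mod 360
= 162 mod 360
= 162°


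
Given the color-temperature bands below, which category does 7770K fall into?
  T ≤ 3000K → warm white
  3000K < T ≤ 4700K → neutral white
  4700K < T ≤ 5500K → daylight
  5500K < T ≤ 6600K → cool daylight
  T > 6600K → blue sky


Temperature: 7770K
7770K > 6600K → blue sky
Classification: blue sky


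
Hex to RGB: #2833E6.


28 → 40 (R)
33 → 51 (G)
E6 → 230 (B)
= RGB(40, 51, 230)


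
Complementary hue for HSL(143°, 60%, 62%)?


Complement = opposite side of color wheel = hue + 180°
H' = (143 + 180) mod 360 = 323°
S and L unchanged.
= HSL(323°, 60%, 62%)


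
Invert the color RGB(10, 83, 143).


Invert: (255-R, 255-G, 255-B)
R: 255-10 = 245
G: 255-83 = 172
B: 255-143 = 112
= RGB(245, 172, 112)


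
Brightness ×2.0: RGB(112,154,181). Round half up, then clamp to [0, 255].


Multiply each channel by 2.0, round half up, clamp to [0, 255]
R: 112×2.0 = 224
G: 154×2.0 = 308 → clamp → 255
B: 181×2.0 = 362 → clamp → 255
= RGB(224, 255, 255)


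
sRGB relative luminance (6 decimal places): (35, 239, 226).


Linearize each channel (sRGB transfer function): c = v/255; c_lin = c/12.92 if c ≤ 0.04045, else ((c+0.055)/1.055)^2.4
  R: 35/255 ≈ 0.137255 > 0.04045 → ((0.137255+0.055)/1.055)^2.4 ≈ 0.016807
  G: 239/255 ≈ 0.937255 > 0.04045 → ((0.937255+0.055)/1.055)^2.4 ≈ 0.863157
  B: 226/255 ≈ 0.886275 > 0.04045 → ((0.886275+0.055)/1.055)^2.4 ≈ 0.760525
R_lin = 0.016807, G_lin = 0.863157, B_lin = 0.760525
L = 0.2126×R + 0.7152×G + 0.0722×B
L = 0.2126×0.016807 + 0.7152×0.863157 + 0.0722×0.760525
L ≈ 0.675813


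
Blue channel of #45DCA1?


Color: #45DCA1
R = 45 = 69
G = DC = 220
B = A1 = 161
Blue = 161


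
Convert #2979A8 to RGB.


29 → 41 (R)
79 → 121 (G)
A8 → 168 (B)
= RGB(41, 121, 168)


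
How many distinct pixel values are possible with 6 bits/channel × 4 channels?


Total bits = 6 bits/channel × 4 channels = 24 bits
Distinct pixel values = 2^24
= 16,777,216 pixel values


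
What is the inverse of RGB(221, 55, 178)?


Invert: (255-R, 255-G, 255-B)
R: 255-221 = 34
G: 255-55 = 200
B: 255-178 = 77
= RGB(34, 200, 77)


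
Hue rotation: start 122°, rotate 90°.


New hue = (H + rotation) mod 360
New hue = (122 + 90) mod 360
= 212 mod 360
= 212°


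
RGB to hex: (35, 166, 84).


R = 35 → 23 (hex)
G = 166 → A6 (hex)
B = 84 → 54 (hex)
Hex = #23A654


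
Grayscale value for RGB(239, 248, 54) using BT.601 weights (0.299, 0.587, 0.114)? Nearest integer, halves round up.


Gray = 0.299×R + 0.587×G + 0.114×B
Gray = 0.299×239 + 0.587×248 + 0.114×54
Gray = 71.461 + 145.576 + 6.156
Gray = 223.193 → round half up → 223
Gray = 223


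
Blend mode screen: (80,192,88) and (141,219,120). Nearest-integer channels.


Screen: C = 255 - (255-A)×(255-B)/255, rounded to nearest integer
R: 255 - (255-80)×(255-141)/255 = 255 - 19950/255 ≈ 255 - 78.235 = 176.765 → 177
G: 255 - (255-192)×(255-219)/255 = 255 - 2268/255 ≈ 255 - 8.894 = 246.106 → 246
B: 255 - (255-88)×(255-120)/255 = 255 - 22545/255 ≈ 255 - 88.412 = 166.588 → 167
= RGB(177, 246, 167)


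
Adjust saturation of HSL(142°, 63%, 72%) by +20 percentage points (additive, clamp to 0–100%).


Original S = 63%
Adjustment = +20 percentage points
New S = 63 + (20) = 83
Clamp to [0, 100] → 83
= HSL(142°, 83%, 72%)


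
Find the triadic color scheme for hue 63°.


Triadic: equally spaced at 120° intervals
H1 = 63°
H2 = (63 + 120) mod 360 = 183°
H3 = (63 + 240) mod 360 = 303°
Triadic = 63°, 183°, 303°


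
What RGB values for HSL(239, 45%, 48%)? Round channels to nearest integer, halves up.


H=239°, S=0.45, L=0.48
C = (1-|2L-1|)×S = (1-|-0.04|)×0.45 = 0.432
H' = H/60 = 239/60 ≈ 3.9833; X = C×(1-|H' mod 2 - 1|) = 0.0072
m = L - C/2 = 0.48 - 0.216 = 0.264
Sector ⌊H'⌋ = 3 → (R',G',B') = (0.0, 0.0072, 0.432)
RGB = ((R'+m)×255, (G'+m)×255, (B'+m)×255) = (67.32, 69.156, 177.48)
Round half up → RGB(67, 69, 177)


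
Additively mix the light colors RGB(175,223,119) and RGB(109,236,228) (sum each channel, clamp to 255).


Additive: each channel = min(255, C₁+C₂)
R: 175+109 = 284 → 255
G: 223+236 = 459 → 255
B: 119+228 = 347 → 255
= RGB(255, 255, 255)


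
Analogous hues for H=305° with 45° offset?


Base hue: 305°
Left analog: (305 - 45) mod 360 = 260°
Right analog: (305 + 45) mod 360 = 350°
Analogous hues = 260° and 350°


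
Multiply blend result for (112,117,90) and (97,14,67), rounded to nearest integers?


Multiply: C = A×B/255, rounded to nearest integer
R: 112×97/255 = 10864/255 ≈ 42.604 → 43
G: 117×14/255 = 1638/255 ≈ 6.424 → 6
B: 90×67/255 = 6030/255 ≈ 23.647 → 24
= RGB(43, 6, 24)


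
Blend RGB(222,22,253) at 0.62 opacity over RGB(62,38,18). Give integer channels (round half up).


C = α×F + (1-α)×B, with 1-α = 0.38
R: 0.62×222 + 0.38×62 = 137.64 + 23.56 = 161.20 → 161
G: 0.62×22 + 0.38×38 = 13.64 + 14.44 = 28.08 → 28
B: 0.62×253 + 0.38×18 = 156.86 + 6.84 = 163.70 → 164
= RGB(161, 28, 164)


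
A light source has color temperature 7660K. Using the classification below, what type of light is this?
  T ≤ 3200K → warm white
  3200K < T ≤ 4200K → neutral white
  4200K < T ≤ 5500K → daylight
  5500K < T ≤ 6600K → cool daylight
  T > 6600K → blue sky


Temperature: 7660K
7660K > 6600K → blue sky
Classification: blue sky


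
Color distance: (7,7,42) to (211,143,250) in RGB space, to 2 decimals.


d = √[(R₁-R₂)² + (G₁-G₂)² + (B₁-B₂)²]
d = √[(7-211)² + (7-143)² + (42-250)²]
d = √[41616 + 18496 + 43264]
d = √103376
d ≈ 321.52


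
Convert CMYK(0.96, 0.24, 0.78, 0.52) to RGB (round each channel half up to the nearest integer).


R = 255 × (1-C) × (1-K) = 255 × 0.04 × 0.48 = 4.896 → 5
G = 255 × (1-M) × (1-K) = 255 × 0.76 × 0.48 = 93.024 → 93
B = 255 × (1-Y) × (1-K) = 255 × 0.22 × 0.48 = 26.928 → 27
= RGB(5, 93, 27)


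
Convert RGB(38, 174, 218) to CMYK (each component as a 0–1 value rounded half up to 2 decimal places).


R'=38/255≈0.1490, G'=174/255≈0.6824, B'=218/255≈0.8549
K = 1 - max(R',G',B') = 1 - 218/255 = 37/255 = 0.14509… → 0.15
(1-R'-K)/(1-K) simplifies to (max-R)/max with max = 218:
C = (218-38)/218 = 180/218 = 0.82568… → 0.83
M = (218-174)/218 = 44/218 = 0.20183… → 0.20
Y = (218-218)/218 = 0/218 = 0 → 0.00
= CMYK(0.83, 0.20, 0.00, 0.15)


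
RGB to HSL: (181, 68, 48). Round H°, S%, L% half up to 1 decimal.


Normalize: R'=181/255≈0.7098, G'=68/255≈0.2667, B'=48/255≈0.1882
Max=181/255, Min=48/255, Δ=Max-Min=133/255
L = (Max+Min)/2 = (181+48)/510 = 229/510 = 0.44901… → L = 44.9%
L ≤ 0.5 → S = Δ/(Max+Min) = 133/(181+48) = 133/229 = 0.58078… → S = 58.1%
(the 1/255 factors cancel in S and H, so raw channel differences can be used)
Max is R' → H = 60 × (((G-B)/Δ) mod 6) = 60 × (((68-48)/133) mod 6)
  20/133 = 0.1503…
  H = 60 × 0.1503… = 9.022…° → H = 9.0°
= HSL(9.0°, 58.1%, 44.9%)


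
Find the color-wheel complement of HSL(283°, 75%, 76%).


Complement = opposite side of color wheel = hue + 180°
H' = (283 + 180) mod 360 = 103°
S and L unchanged.
= HSL(103°, 75%, 76%)


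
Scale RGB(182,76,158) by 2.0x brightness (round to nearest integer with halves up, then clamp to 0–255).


Multiply each channel by 2.0, round half up, clamp to [0, 255]
R: 182×2.0 = 364 → clamp → 255
G: 76×2.0 = 152
B: 158×2.0 = 316 → clamp → 255
= RGB(255, 152, 255)


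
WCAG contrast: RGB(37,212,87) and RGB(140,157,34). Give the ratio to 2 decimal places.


Linearize each sRGB channel c=v/255: c/12.92 if c ≤ 0.04045 else ((c+0.055)/1.055)^2.4
L = 0.2126×R_lin + 0.7152×G_lin + 0.0722×B_lin
Color 1 (37,212,87):
  R=37: 37/255≈0.1451 > 0.04045 → ((0.1451+0.055)/1.055)^2.4 ≈ 0.01850
  G=212: 212/255≈0.8314 > 0.04045 → ((0.8314+0.055)/1.055)^2.4 ≈ 0.65837
  B=87: 87/255≈0.3412 > 0.04045 → ((0.3412+0.055)/1.055)^2.4 ≈ 0.09531
  L1 = 0.2126×0.01850 + 0.7152×0.65837 + 0.0722×0.09531 ≈ 0.48168
Color 2 (140,157,34):
  R=140: 140/255≈0.5490 > 0.04045 → ((0.5490+0.055)/1.055)^2.4 ≈ 0.26225
  G=157: 157/255≈0.6157 > 0.04045 → ((0.6157+0.055)/1.055)^2.4 ≈ 0.33716
  B=34: 34/255≈0.1333 > 0.04045 → ((0.1333+0.055)/1.055)^2.4 ≈ 0.01600
  L2 = 0.2126×0.26225 + 0.7152×0.33716 + 0.0722×0.01600 ≈ 0.29805
Lighter = 0.48168, Darker = 0.29805
Ratio = (L_lighter + 0.05) / (L_darker + 0.05)
Ratio = (0.48168 + 0.05) / (0.29805 + 0.05) = 0.53168 / 0.34805 ≈ 1.5276
Ratio ≈ 1.53:1


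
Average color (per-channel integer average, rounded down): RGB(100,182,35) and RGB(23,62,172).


Midpoint: each channel = ⌊(C₁+C₂)/2⌋
R: ⌊(100+23)/2⌋ = 61
G: ⌊(182+62)/2⌋ = 122
B: ⌊(35+172)/2⌋ = 103
= RGB(61, 122, 103)


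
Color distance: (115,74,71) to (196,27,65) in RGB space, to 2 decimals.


d = √[(R₁-R₂)² + (G₁-G₂)² + (B₁-B₂)²]
d = √[(115-196)² + (74-27)² + (71-65)²]
d = √[6561 + 2209 + 36]
d = √8806
d ≈ 93.84


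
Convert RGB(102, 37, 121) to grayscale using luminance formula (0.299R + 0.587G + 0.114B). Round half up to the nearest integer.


Gray = 0.299×R + 0.587×G + 0.114×B
Gray = 0.299×102 + 0.587×37 + 0.114×121
Gray = 30.498 + 21.719 + 13.794
Gray = 66.011 → round half up → 66
Gray = 66


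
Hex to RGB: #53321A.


53 → 83 (R)
32 → 50 (G)
1A → 26 (B)
= RGB(83, 50, 26)


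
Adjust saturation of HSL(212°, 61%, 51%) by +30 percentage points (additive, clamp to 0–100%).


Original S = 61%
Adjustment = +30 percentage points
New S = 61 + (30) = 91
Clamp to [0, 100] → 91
= HSL(212°, 91%, 51%)


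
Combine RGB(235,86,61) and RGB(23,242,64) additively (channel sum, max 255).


Additive: each channel = min(255, C₁+C₂)
R: 235+23 = 258 → 255
G: 86+242 = 328 → 255
B: 61+64 = 125 → 125
= RGB(255, 255, 125)


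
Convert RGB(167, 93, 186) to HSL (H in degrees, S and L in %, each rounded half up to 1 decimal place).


Normalize: R'=167/255≈0.6549, G'=93/255≈0.3647, B'=186/255≈0.7294
Max=186/255, Min=93/255, Δ=Max-Min=93/255
L = (Max+Min)/2 = (186+93)/510 = 279/510 = 0.54705… → L = 54.7%
L > 0.5 → S = Δ/(2-Max-Min) = 93/(510-186-93) = 93/231 = 0.40259… → S = 40.3%
(the 1/255 factors cancel in S and H, so raw channel differences can be used)
Max is B' → H = 60 × ((R-G)/Δ + 4) = 60 × ((167-93)/93 + 4)
  74/93 + 4 = 0.7956… + 4 = 4.7956…
  H = 60 × 4.7956… = 287.741…° → H = 287.7°
= HSL(287.7°, 40.3%, 54.7%)


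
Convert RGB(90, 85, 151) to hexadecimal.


R = 90 → 5A (hex)
G = 85 → 55 (hex)
B = 151 → 97 (hex)
Hex = #5A5597


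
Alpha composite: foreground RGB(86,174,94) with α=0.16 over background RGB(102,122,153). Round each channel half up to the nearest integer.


C = α×F + (1-α)×B, with 1-α = 0.84
R: 0.16×86 + 0.84×102 = 13.76 + 85.68 = 99.44 → 99
G: 0.16×174 + 0.84×122 = 27.84 + 102.48 = 130.32 → 130
B: 0.16×94 + 0.84×153 = 15.04 + 128.52 = 143.56 → 144
= RGB(99, 130, 144)


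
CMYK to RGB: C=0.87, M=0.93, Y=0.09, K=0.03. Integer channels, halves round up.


R = 255 × (1-C) × (1-K) = 255 × 0.13 × 0.97 = 32.1555 → 32
G = 255 × (1-M) × (1-K) = 255 × 0.07 × 0.97 = 17.3145 → 17
B = 255 × (1-Y) × (1-K) = 255 × 0.91 × 0.97 = 225.0885 → 225
= RGB(32, 17, 225)


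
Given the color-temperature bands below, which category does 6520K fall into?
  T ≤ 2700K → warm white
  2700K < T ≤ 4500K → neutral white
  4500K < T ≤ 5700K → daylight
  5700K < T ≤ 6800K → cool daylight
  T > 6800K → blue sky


Temperature: 6520K
5700K < 6520K ≤ 6800K → cool daylight
Classification: cool daylight


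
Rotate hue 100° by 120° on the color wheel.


New hue = (H + rotation) mod 360
New hue = (100 + 120) mod 360
= 220 mod 360
= 220°


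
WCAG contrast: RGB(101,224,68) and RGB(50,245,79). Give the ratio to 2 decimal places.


Linearize each sRGB channel c=v/255: c/12.92 if c ≤ 0.04045 else ((c+0.055)/1.055)^2.4
L = 0.2126×R_lin + 0.7152×G_lin + 0.0722×B_lin
Color 1 (101,224,68):
  R=101: 101/255≈0.3961 > 0.04045 → ((0.3961+0.055)/1.055)^2.4 ≈ 0.13014
  G=224: 224/255≈0.8784 > 0.04045 → ((0.8784+0.055)/1.055)^2.4 ≈ 0.74540
  B=68: 68/255≈0.2667 > 0.04045 → ((0.2667+0.055)/1.055)^2.4 ≈ 0.05781
  L1 = 0.2126×0.13014 + 0.7152×0.74540 + 0.0722×0.05781 ≈ 0.56495
Color 2 (50,245,79):
  R=50: 50/255≈0.1961 > 0.04045 → ((0.1961+0.055)/1.055)^2.4 ≈ 0.03190
  G=245: 245/255≈0.9608 > 0.04045 → ((0.9608+0.055)/1.055)^2.4 ≈ 0.91310
  B=79: 79/255≈0.3098 > 0.04045 → ((0.3098+0.055)/1.055)^2.4 ≈ 0.07819
  L2 = 0.2126×0.03190 + 0.7152×0.91310 + 0.0722×0.07819 ≈ 0.66547
Lighter = 0.66547, Darker = 0.56495
Ratio = (L_lighter + 0.05) / (L_darker + 0.05)
Ratio = (0.66547 + 0.05) / (0.56495 + 0.05) = 0.71547 / 0.61495 ≈ 1.1635
Ratio ≈ 1.16:1


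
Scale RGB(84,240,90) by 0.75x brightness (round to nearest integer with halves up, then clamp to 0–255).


Multiply each channel by 0.75, round half up, clamp to [0, 255]
R: 84×0.75 = 63
G: 240×0.75 = 180
B: 90×0.75 = 67.5 → round → 68
= RGB(63, 180, 68)


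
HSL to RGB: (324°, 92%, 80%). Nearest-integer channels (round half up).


H=324°, S=0.92, L=0.80
C = (1-|2L-1|)×S = (1-|0.60|)×0.92 = 0.368
H' = H/60 = 324/60 ≈ 5.4000; X = C×(1-|H' mod 2 - 1|) = 0.2208
m = L - C/2 = 0.80 - 0.184 = 0.616
Sector ⌊H'⌋ = 5 → (R',G',B') = (0.368, 0.0, 0.2208)
RGB = ((R'+m)×255, (G'+m)×255, (B'+m)×255) = (250.92, 157.08, 213.384)
Round half up → RGB(251, 157, 213)


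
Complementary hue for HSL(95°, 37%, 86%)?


Complement = opposite side of color wheel = hue + 180°
H' = (95 + 180) mod 360 = 275°
S and L unchanged.
= HSL(275°, 37%, 86%)


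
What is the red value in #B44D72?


Color: #B44D72
R = B4 = 180
G = 4D = 77
B = 72 = 114
Red = 180


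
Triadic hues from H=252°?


Triadic: equally spaced at 120° intervals
H1 = 252°
H2 = (252 + 120) mod 360 = 12°
H3 = (252 + 240) mod 360 = 132°
Triadic = 252°, 12°, 132°


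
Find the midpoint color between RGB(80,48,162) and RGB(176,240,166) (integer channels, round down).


Midpoint: each channel = ⌊(C₁+C₂)/2⌋
R: ⌊(80+176)/2⌋ = 128
G: ⌊(48+240)/2⌋ = 144
B: ⌊(162+166)/2⌋ = 164
= RGB(128, 144, 164)


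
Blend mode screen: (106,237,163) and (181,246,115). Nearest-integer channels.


Screen: C = 255 - (255-A)×(255-B)/255, rounded to nearest integer
R: 255 - (255-106)×(255-181)/255 = 255 - 11026/255 ≈ 255 - 43.239 = 211.761 → 212
G: 255 - (255-237)×(255-246)/255 = 255 - 162/255 ≈ 255 - 0.635 = 254.365 → 254
B: 255 - (255-163)×(255-115)/255 = 255 - 12880/255 ≈ 255 - 50.510 = 204.490 → 204
= RGB(212, 254, 204)


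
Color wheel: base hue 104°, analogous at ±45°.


Base hue: 104°
Left analog: (104 - 45) mod 360 = 59°
Right analog: (104 + 45) mod 360 = 149°
Analogous hues = 59° and 149°


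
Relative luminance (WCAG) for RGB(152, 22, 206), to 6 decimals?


Linearize each channel (sRGB transfer function): c = v/255; c_lin = c/12.92 if c ≤ 0.04045, else ((c+0.055)/1.055)^2.4
  R: 152/255 ≈ 0.596078 > 0.04045 → ((0.596078+0.055)/1.055)^2.4 ≈ 0.313989
  G: 22/255 ≈ 0.086275 > 0.04045 → ((0.086275+0.055)/1.055)^2.4 ≈ 0.008023
  B: 206/255 ≈ 0.807843 > 0.04045 → ((0.807843+0.055)/1.055)^2.4 ≈ 0.617207
R_lin = 0.313989, G_lin = 0.008023, B_lin = 0.617207
L = 0.2126×R + 0.7152×G + 0.0722×B
L = 0.2126×0.313989 + 0.7152×0.008023 + 0.0722×0.617207
L ≈ 0.117055


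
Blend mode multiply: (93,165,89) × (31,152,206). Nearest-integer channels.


Multiply: C = A×B/255, rounded to nearest integer
R: 93×31/255 = 2883/255 ≈ 11.306 → 11
G: 165×152/255 = 25080/255 ≈ 98.353 → 98
B: 89×206/255 = 18334/255 ≈ 71.898 → 72
= RGB(11, 98, 72)


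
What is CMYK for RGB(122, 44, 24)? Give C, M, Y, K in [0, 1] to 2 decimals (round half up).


R'=122/255≈0.4784, G'=44/255≈0.1725, B'=24/255≈0.0941
K = 1 - max(R',G',B') = 1 - 122/255 = 133/255 = 0.52156… → 0.52
(1-R'-K)/(1-K) simplifies to (max-R)/max with max = 122:
C = (122-122)/122 = 0/122 = 0 → 0.00
M = (122-44)/122 = 78/122 = 0.63934… → 0.64
Y = (122-24)/122 = 98/122 = 0.80327… → 0.80
= CMYK(0.00, 0.64, 0.80, 0.52)


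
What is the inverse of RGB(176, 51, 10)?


Invert: (255-R, 255-G, 255-B)
R: 255-176 = 79
G: 255-51 = 204
B: 255-10 = 245
= RGB(79, 204, 245)


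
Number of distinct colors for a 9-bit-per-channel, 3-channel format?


Total bits = 9 bits/channel × 3 channels = 27 bits
Distinct colors = 2^27
= 134,217,728 colors


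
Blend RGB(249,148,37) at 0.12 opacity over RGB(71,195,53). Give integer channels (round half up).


C = α×F + (1-α)×B, with 1-α = 0.88
R: 0.12×249 + 0.88×71 = 29.88 + 62.48 = 92.36 → 92
G: 0.12×148 + 0.88×195 = 17.76 + 171.60 = 189.36 → 189
B: 0.12×37 + 0.88×53 = 4.44 + 46.64 = 51.08 → 51
= RGB(92, 189, 51)


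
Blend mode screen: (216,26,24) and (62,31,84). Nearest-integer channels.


Screen: C = 255 - (255-A)×(255-B)/255, rounded to nearest integer
R: 255 - (255-216)×(255-62)/255 = 255 - 7527/255 ≈ 255 - 29.518 = 225.482 → 225
G: 255 - (255-26)×(255-31)/255 = 255 - 51296/255 ≈ 255 - 201.161 = 53.839 → 54
B: 255 - (255-24)×(255-84)/255 = 255 - 39501/255 ≈ 255 - 154.906 = 100.094 → 100
= RGB(225, 54, 100)


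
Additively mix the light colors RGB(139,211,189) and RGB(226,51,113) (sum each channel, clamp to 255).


Additive: each channel = min(255, C₁+C₂)
R: 139+226 = 365 → 255
G: 211+51 = 262 → 255
B: 189+113 = 302 → 255
= RGB(255, 255, 255)


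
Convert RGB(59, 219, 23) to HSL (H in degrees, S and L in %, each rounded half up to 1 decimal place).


Normalize: R'=59/255≈0.2314, G'=219/255≈0.8588, B'=23/255≈0.0902
Max=219/255, Min=23/255, Δ=Max-Min=196/255
L = (Max+Min)/2 = (219+23)/510 = 242/510 = 0.47450… → L = 47.5%
L ≤ 0.5 → S = Δ/(Max+Min) = 196/(219+23) = 196/242 = 0.80991… → S = 81.0%
(the 1/255 factors cancel in S and H, so raw channel differences can be used)
Max is G' → H = 60 × ((B-R)/Δ + 2) = 60 × ((23-59)/196 + 2)
  -36/196 + 2 = -0.1836… + 2 = 1.8163…
  H = 60 × 1.8163… = 108.979…° → H = 109.0°
= HSL(109.0°, 81.0%, 47.5%)


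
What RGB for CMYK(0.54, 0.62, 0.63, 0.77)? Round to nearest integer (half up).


R = 255 × (1-C) × (1-K) = 255 × 0.46 × 0.23 = 26.979 → 27
G = 255 × (1-M) × (1-K) = 255 × 0.38 × 0.23 = 22.287 → 22
B = 255 × (1-Y) × (1-K) = 255 × 0.37 × 0.23 = 21.7005 → 22
= RGB(27, 22, 22)


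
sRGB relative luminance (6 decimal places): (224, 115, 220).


Linearize each channel (sRGB transfer function): c = v/255; c_lin = c/12.92 if c ≤ 0.04045, else ((c+0.055)/1.055)^2.4
  R: 224/255 ≈ 0.878431 > 0.04045 → ((0.878431+0.055)/1.055)^2.4 ≈ 0.745404
  G: 115/255 ≈ 0.450980 > 0.04045 → ((0.450980+0.055)/1.055)^2.4 ≈ 0.171441
  B: 220/255 ≈ 0.862745 > 0.04045 → ((0.862745+0.055)/1.055)^2.4 ≈ 0.715694
R_lin = 0.745404, G_lin = 0.171441, B_lin = 0.715694
L = 0.2126×R + 0.7152×G + 0.0722×B
L = 0.2126×0.745404 + 0.7152×0.171441 + 0.0722×0.715694
L ≈ 0.332761


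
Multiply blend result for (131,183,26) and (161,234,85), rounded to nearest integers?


Multiply: C = A×B/255, rounded to nearest integer
R: 131×161/255 = 21091/255 ≈ 82.710 → 83
G: 183×234/255 = 42822/255 ≈ 167.929 → 168
B: 26×85/255 = 2210/255 ≈ 8.667 → 9
= RGB(83, 168, 9)


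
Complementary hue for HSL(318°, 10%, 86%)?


Complement = opposite side of color wheel = hue + 180°
H' = (318 + 180) mod 360 = 138°
S and L unchanged.
= HSL(138°, 10%, 86%)


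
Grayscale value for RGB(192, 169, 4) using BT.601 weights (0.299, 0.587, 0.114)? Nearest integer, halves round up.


Gray = 0.299×R + 0.587×G + 0.114×B
Gray = 0.299×192 + 0.587×169 + 0.114×4
Gray = 57.408 + 99.203 + 0.456
Gray = 157.067 → round half up → 157
Gray = 157


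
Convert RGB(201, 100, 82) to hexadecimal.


R = 201 → C9 (hex)
G = 100 → 64 (hex)
B = 82 → 52 (hex)
Hex = #C96452


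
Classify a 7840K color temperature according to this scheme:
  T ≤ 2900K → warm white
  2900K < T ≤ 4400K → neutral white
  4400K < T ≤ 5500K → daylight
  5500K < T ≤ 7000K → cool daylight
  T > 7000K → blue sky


Temperature: 7840K
7840K > 7000K → blue sky
Classification: blue sky


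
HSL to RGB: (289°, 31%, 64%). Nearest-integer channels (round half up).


H=289°, S=0.31, L=0.64
C = (1-|2L-1|)×S = (1-|0.28|)×0.31 = 0.2232
H' = H/60 = 289/60 ≈ 4.8167; X = C×(1-|H' mod 2 - 1|) = 0.18228
m = L - C/2 = 0.64 - 0.1116 = 0.5284
Sector ⌊H'⌋ = 4 → (R',G',B') = (0.18228, 0.0, 0.2232)
RGB = ((R'+m)×255, (G'+m)×255, (B'+m)×255) = (181.2234, 134.742, 191.658)
Round half up → RGB(181, 135, 192)
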